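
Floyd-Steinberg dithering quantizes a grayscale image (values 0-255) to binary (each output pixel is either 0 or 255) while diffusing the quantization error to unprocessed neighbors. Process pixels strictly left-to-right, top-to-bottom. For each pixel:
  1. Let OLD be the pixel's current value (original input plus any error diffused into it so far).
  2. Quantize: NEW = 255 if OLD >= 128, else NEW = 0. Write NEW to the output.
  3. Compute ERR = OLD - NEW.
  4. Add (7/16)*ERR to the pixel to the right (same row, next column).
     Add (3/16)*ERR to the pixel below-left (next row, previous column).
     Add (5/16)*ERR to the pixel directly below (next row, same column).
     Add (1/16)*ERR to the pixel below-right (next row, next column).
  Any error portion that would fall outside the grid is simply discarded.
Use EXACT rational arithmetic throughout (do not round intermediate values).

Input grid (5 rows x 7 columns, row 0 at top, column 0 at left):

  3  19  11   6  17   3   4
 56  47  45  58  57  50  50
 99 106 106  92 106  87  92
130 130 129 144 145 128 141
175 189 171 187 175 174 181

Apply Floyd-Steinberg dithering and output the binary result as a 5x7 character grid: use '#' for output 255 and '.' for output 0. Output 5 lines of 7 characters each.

(0,0): OLD=3 → NEW=0, ERR=3
(0,1): OLD=325/16 → NEW=0, ERR=325/16
(0,2): OLD=5091/256 → NEW=0, ERR=5091/256
(0,3): OLD=60213/4096 → NEW=0, ERR=60213/4096
(0,4): OLD=1535603/65536 → NEW=0, ERR=1535603/65536
(0,5): OLD=13894949/1048576 → NEW=0, ERR=13894949/1048576
(0,6): OLD=164373507/16777216 → NEW=0, ERR=164373507/16777216
(1,0): OLD=15551/256 → NEW=0, ERR=15551/256
(1,1): OLD=171705/2048 → NEW=0, ERR=171705/2048
(1,2): OLD=6024109/65536 → NEW=0, ERR=6024109/65536
(1,3): OLD=28428329/262144 → NEW=0, ERR=28428329/262144
(1,4): OLD=1932242139/16777216 → NEW=0, ERR=1932242139/16777216
(1,5): OLD=14472649291/134217728 → NEW=0, ERR=14472649291/134217728
(1,6): OLD=217036221189/2147483648 → NEW=0, ERR=217036221189/2147483648
(2,0): OLD=4381187/32768 → NEW=255, ERR=-3974653/32768
(2,1): OLD=105030097/1048576 → NEW=0, ERR=105030097/1048576
(2,2): OLD=3424577203/16777216 → NEW=255, ERR=-853612877/16777216
(2,3): OLD=17578367707/134217728 → NEW=255, ERR=-16647152933/134217728
(2,4): OLD=123183067019/1073741824 → NEW=0, ERR=123183067019/1073741824
(2,5): OLD=6770107776921/34359738368 → NEW=255, ERR=-1991625506919/34359738368
(2,6): OLD=57704052242879/549755813888 → NEW=0, ERR=57704052242879/549755813888
(3,0): OLD=1860183891/16777216 → NEW=0, ERR=1860183891/16777216
(3,1): OLD=25862221655/134217728 → NEW=255, ERR=-8363298985/134217728
(3,2): OLD=73920088117/1073741824 → NEW=0, ERR=73920088117/1073741824
(3,3): OLD=660093409731/4294967296 → NEW=255, ERR=-435123250749/4294967296
(3,4): OLD=64820434023251/549755813888 → NEW=0, ERR=64820434023251/549755813888
(3,5): OLD=828247395747113/4398046511104 → NEW=255, ERR=-293254464584407/4398046511104
(3,6): OLD=9922445701789303/70368744177664 → NEW=255, ERR=-8021584063515017/70368744177664
(4,0): OLD=425127097085/2147483648 → NEW=255, ERR=-122481233155/2147483648
(4,1): OLD=5649182067417/34359738368 → NEW=255, ERR=-3112551216423/34359738368
(4,2): OLD=71463637200471/549755813888 → NEW=255, ERR=-68724095340969/549755813888
(4,3): OLD=558815117236205/4398046511104 → NEW=0, ERR=558815117236205/4398046511104
(4,4): OLD=8746861905077239/35184372088832 → NEW=255, ERR=-225152977574921/35184372088832
(4,5): OLD=153526348302246199/1125899906842624 → NEW=255, ERR=-133578127942622921/1125899906842624
(4,6): OLD=1608759366603069105/18014398509481984 → NEW=0, ERR=1608759366603069105/18014398509481984
Row 0: .......
Row 1: .......
Row 2: #.##.#.
Row 3: .#.#.##
Row 4: ###.##.

Answer: .......
.......
#.##.#.
.#.#.##
###.##.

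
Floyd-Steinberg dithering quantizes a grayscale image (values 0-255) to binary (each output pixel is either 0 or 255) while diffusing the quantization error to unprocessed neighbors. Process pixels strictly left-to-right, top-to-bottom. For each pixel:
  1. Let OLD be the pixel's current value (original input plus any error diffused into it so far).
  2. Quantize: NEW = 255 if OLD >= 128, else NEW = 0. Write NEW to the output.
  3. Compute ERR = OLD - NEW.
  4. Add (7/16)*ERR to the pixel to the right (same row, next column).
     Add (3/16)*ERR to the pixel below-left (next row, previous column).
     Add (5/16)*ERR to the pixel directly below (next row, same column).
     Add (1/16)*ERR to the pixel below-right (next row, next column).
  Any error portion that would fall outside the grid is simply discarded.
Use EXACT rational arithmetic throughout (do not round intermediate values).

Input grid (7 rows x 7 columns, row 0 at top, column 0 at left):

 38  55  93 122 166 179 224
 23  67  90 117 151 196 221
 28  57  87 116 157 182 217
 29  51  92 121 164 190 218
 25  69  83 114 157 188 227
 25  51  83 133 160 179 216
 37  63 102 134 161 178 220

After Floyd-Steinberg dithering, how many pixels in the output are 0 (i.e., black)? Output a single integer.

Answer: 25

Derivation:
(0,0): OLD=38 → NEW=0, ERR=38
(0,1): OLD=573/8 → NEW=0, ERR=573/8
(0,2): OLD=15915/128 → NEW=0, ERR=15915/128
(0,3): OLD=361261/2048 → NEW=255, ERR=-160979/2048
(0,4): OLD=4312635/32768 → NEW=255, ERR=-4043205/32768
(0,5): OLD=65545117/524288 → NEW=0, ERR=65545117/524288
(0,6): OLD=2337864011/8388608 → NEW=255, ERR=198768971/8388608
(1,0): OLD=6183/128 → NEW=0, ERR=6183/128
(1,1): OLD=139473/1024 → NEW=255, ERR=-121647/1024
(1,2): OLD=2183013/32768 → NEW=0, ERR=2183013/32768
(1,3): OLD=13922273/131072 → NEW=0, ERR=13922273/131072
(1,4): OLD=1488471779/8388608 → NEW=255, ERR=-650623261/8388608
(1,5): OLD=13278583827/67108864 → NEW=255, ERR=-3834176493/67108864
(1,6): OLD=226798241469/1073741824 → NEW=255, ERR=-47005923651/1073741824
(2,0): OLD=341131/16384 → NEW=0, ERR=341131/16384
(2,1): OLD=23328617/524288 → NEW=0, ERR=23328617/524288
(2,2): OLD=1172534267/8388608 → NEW=255, ERR=-966560773/8388608
(2,3): OLD=5932719971/67108864 → NEW=0, ERR=5932719971/67108864
(2,4): OLD=89853625011/536870912 → NEW=255, ERR=-47048457549/536870912
(2,5): OLD=1937026118001/17179869184 → NEW=0, ERR=1937026118001/17179869184
(2,6): OLD=68465665558567/274877906944 → NEW=255, ERR=-1628200712153/274877906944
(3,0): OLD=367836443/8388608 → NEW=0, ERR=367836443/8388608
(3,1): OLD=4280612671/67108864 → NEW=0, ERR=4280612671/67108864
(3,2): OLD=55435164237/536870912 → NEW=0, ERR=55435164237/536870912
(3,3): OLD=365432943003/2147483648 → NEW=255, ERR=-182175387237/2147483648
(3,4): OLD=34680256512283/274877906944 → NEW=0, ERR=34680256512283/274877906944
(3,5): OLD=602189654867137/2199023255552 → NEW=255, ERR=41438724701377/2199023255552
(3,6): OLD=8143075502893023/35184372088832 → NEW=255, ERR=-828939379759137/35184372088832
(4,0): OLD=54398841333/1073741824 → NEW=0, ERR=54398841333/1073741824
(4,1): OLD=2288345926833/17179869184 → NEW=255, ERR=-2092520715087/17179869184
(4,2): OLD=13760475098751/274877906944 → NEW=0, ERR=13760475098751/274877906944
(4,3): OLD=306765976875813/2199023255552 → NEW=255, ERR=-253984953289947/2199023255552
(4,4): OLD=2535515291490879/17592186044416 → NEW=255, ERR=-1950492149835201/17592186044416
(4,5): OLD=83795053815918815/562949953421312 → NEW=255, ERR=-59757184306515745/562949953421312
(4,6): OLD=1570627103823416521/9007199254740992 → NEW=255, ERR=-726208706135536439/9007199254740992
(5,0): OLD=4946292834979/274877906944 → NEW=0, ERR=4946292834979/274877906944
(5,1): OLD=73365146690849/2199023255552 → NEW=0, ERR=73365146690849/2199023255552
(5,2): OLD=1477240201379031/17592186044416 → NEW=0, ERR=1477240201379031/17592186044416
(5,3): OLD=16323324568693523/140737488355328 → NEW=0, ERR=16323324568693523/140737488355328
(5,4): OLD=1341834523746571537/9007199254740992 → NEW=255, ERR=-955001286212381423/9007199254740992
(5,5): OLD=5576878409224019649/72057594037927936 → NEW=0, ERR=5576878409224019649/72057594037927936
(5,6): OLD=251371926022991611439/1152921504606846976 → NEW=255, ERR=-42623057651754367441/1152921504606846976
(6,0): OLD=1719768920758491/35184372088832 → NEW=0, ERR=1719768920758491/35184372088832
(6,1): OLD=62870007937271511/562949953421312 → NEW=0, ERR=62870007937271511/562949953421312
(6,2): OLD=1809844184142306341/9007199254740992 → NEW=255, ERR=-486991625816646619/9007199254740992
(6,3): OLD=9508650403949503739/72057594037927936 → NEW=255, ERR=-8866036075722119941/72057594037927936
(6,4): OLD=13805779458749426169/144115188075855872 → NEW=0, ERR=13805779458749426169/144115188075855872
(6,5): OLD=4252685029957741700565/18446744073709551616 → NEW=255, ERR=-451234708838193961515/18446744073709551616
(6,6): OLD=59791732438211263592579/295147905179352825856 → NEW=255, ERR=-15470983382523707000701/295147905179352825856
Output grid:
  Row 0: ...##.#  (4 black, running=4)
  Row 1: .#..###  (3 black, running=7)
  Row 2: ..#.#.#  (4 black, running=11)
  Row 3: ...#.##  (4 black, running=15)
  Row 4: .#.####  (2 black, running=17)
  Row 5: ....#.#  (5 black, running=22)
  Row 6: ..##.##  (3 black, running=25)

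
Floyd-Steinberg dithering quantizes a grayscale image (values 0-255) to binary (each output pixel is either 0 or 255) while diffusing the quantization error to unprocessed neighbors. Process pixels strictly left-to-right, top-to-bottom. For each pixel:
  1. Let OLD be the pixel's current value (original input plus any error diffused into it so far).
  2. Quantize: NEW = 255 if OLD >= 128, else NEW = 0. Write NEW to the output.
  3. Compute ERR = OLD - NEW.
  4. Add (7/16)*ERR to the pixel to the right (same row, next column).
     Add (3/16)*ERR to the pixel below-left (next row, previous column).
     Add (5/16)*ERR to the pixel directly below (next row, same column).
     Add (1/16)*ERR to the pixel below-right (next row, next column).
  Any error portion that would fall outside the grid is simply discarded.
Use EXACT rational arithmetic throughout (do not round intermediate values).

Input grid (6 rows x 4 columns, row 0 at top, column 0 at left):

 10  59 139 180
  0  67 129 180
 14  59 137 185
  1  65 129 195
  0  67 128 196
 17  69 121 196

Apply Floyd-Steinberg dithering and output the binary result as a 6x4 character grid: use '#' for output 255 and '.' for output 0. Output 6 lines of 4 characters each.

(0,0): OLD=10 → NEW=0, ERR=10
(0,1): OLD=507/8 → NEW=0, ERR=507/8
(0,2): OLD=21341/128 → NEW=255, ERR=-11299/128
(0,3): OLD=289547/2048 → NEW=255, ERR=-232693/2048
(1,0): OLD=1921/128 → NEW=0, ERR=1921/128
(1,1): OLD=79303/1024 → NEW=0, ERR=79303/1024
(1,2): OLD=3865107/32768 → NEW=0, ERR=3865107/32768
(1,3): OLD=99919605/524288 → NEW=255, ERR=-33773835/524288
(2,0): OLD=544125/16384 → NEW=0, ERR=544125/16384
(2,1): OLD=63326319/524288 → NEW=0, ERR=63326319/524288
(2,2): OLD=230126715/1048576 → NEW=255, ERR=-37260165/1048576
(2,3): OLD=2628908879/16777216 → NEW=255, ERR=-1649281201/16777216
(3,0): OLD=285427565/8388608 → NEW=0, ERR=285427565/8388608
(3,1): OLD=15172598835/134217728 → NEW=0, ERR=15172598835/134217728
(3,2): OLD=336015865677/2147483648 → NEW=255, ERR=-211592464563/2147483648
(3,3): OLD=4087152943259/34359738368 → NEW=0, ERR=4087152943259/34359738368
(4,0): OLD=68352001705/2147483648 → NEW=0, ERR=68352001705/2147483648
(4,1): OLD=1716333226171/17179869184 → NEW=0, ERR=1716333226171/17179869184
(4,2): OLD=93615656310555/549755813888 → NEW=255, ERR=-46572076230885/549755813888
(4,3): OLD=1670834263269165/8796093022208 → NEW=255, ERR=-572169457393875/8796093022208
(5,0): OLD=12556004164761/274877906944 → NEW=0, ERR=12556004164761/274877906944
(5,1): OLD=935109676770191/8796093022208 → NEW=0, ERR=935109676770191/8796093022208
(5,2): OLD=594109124047911/4398046511104 → NEW=255, ERR=-527392736283609/4398046511104
(5,3): OLD=16595048903010227/140737488355328 → NEW=0, ERR=16595048903010227/140737488355328
Row 0: ..##
Row 1: ...#
Row 2: ..##
Row 3: ..#.
Row 4: ..##
Row 5: ..#.

Answer: ..##
...#
..##
..#.
..##
..#.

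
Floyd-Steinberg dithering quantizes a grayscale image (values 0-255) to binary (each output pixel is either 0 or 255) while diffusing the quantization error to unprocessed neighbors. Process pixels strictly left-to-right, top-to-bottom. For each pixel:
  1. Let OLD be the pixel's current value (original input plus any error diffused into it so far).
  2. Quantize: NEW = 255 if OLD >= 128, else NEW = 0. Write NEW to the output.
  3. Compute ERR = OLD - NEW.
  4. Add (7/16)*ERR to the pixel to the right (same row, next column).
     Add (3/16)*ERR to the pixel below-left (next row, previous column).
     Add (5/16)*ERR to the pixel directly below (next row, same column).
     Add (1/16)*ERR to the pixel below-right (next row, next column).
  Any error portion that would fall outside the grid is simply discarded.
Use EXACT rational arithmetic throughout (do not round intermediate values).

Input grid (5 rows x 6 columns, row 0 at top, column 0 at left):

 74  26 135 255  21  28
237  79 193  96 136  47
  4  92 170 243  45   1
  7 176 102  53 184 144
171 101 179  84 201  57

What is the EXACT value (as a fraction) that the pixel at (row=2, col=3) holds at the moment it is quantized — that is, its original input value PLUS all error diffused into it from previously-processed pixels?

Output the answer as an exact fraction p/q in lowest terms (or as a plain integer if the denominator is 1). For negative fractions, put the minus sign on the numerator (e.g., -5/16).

(0,0): OLD=74 → NEW=0, ERR=74
(0,1): OLD=467/8 → NEW=0, ERR=467/8
(0,2): OLD=20549/128 → NEW=255, ERR=-12091/128
(0,3): OLD=437603/2048 → NEW=255, ERR=-84637/2048
(0,4): OLD=95669/32768 → NEW=0, ERR=95669/32768
(0,5): OLD=15349747/524288 → NEW=0, ERR=15349747/524288
(1,0): OLD=34697/128 → NEW=255, ERR=2057/128
(1,1): OLD=93375/1024 → NEW=0, ERR=93375/1024
(1,2): OLD=6529835/32768 → NEW=255, ERR=-1826005/32768
(1,3): OLD=6992591/131072 → NEW=0, ERR=6992591/131072
(1,4): OLD=1368678925/8388608 → NEW=255, ERR=-770416115/8388608
(1,5): OLD=2167791435/134217728 → NEW=0, ERR=2167791435/134217728
(2,0): OLD=427941/16384 → NEW=0, ERR=427941/16384
(2,1): OLD=64214247/524288 → NEW=0, ERR=64214247/524288
(2,2): OLD=1861201781/8388608 → NEW=255, ERR=-277893259/8388608
(2,3): OLD=15064289293/67108864 → NEW=255, ERR=-2048471027/67108864
Target (2,3): original=243, with diffused error = 15064289293/67108864

Answer: 15064289293/67108864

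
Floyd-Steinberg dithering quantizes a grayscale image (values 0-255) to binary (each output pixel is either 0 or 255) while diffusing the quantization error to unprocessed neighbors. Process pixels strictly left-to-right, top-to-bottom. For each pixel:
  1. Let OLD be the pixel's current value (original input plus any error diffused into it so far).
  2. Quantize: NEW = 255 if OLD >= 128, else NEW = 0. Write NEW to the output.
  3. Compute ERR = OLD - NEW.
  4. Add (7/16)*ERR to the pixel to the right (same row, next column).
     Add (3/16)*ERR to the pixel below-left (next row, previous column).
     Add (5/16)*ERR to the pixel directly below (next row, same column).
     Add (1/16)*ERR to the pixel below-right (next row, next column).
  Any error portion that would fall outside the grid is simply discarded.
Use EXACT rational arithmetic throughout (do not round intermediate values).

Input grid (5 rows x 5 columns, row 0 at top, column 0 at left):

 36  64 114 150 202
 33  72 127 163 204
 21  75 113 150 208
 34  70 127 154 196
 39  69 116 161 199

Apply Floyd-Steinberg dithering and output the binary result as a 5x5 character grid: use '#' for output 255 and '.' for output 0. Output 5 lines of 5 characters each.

(0,0): OLD=36 → NEW=0, ERR=36
(0,1): OLD=319/4 → NEW=0, ERR=319/4
(0,2): OLD=9529/64 → NEW=255, ERR=-6791/64
(0,3): OLD=106063/1024 → NEW=0, ERR=106063/1024
(0,4): OLD=4052009/16384 → NEW=255, ERR=-125911/16384
(1,0): OLD=3789/64 → NEW=0, ERR=3789/64
(1,1): OLD=53851/512 → NEW=0, ERR=53851/512
(1,2): OLD=2691255/16384 → NEW=255, ERR=-1486665/16384
(1,3): OLD=9672907/65536 → NEW=255, ERR=-7038773/65536
(1,4): OLD=168907905/1048576 → NEW=255, ERR=-98478975/1048576
(2,0): OLD=485145/8192 → NEW=0, ERR=485145/8192
(2,1): OLD=31578979/262144 → NEW=0, ERR=31578979/262144
(2,2): OLD=519182441/4194304 → NEW=0, ERR=519182441/4194304
(2,3): OLD=9885865387/67108864 → NEW=255, ERR=-7226894933/67108864
(2,4): OLD=134029059309/1073741824 → NEW=0, ERR=134029059309/1073741824
(3,0): OLD=314966473/4194304 → NEW=0, ERR=314966473/4194304
(3,1): OLD=5617322837/33554432 → NEW=255, ERR=-2939057323/33554432
(3,2): OLD=123156538231/1073741824 → NEW=0, ERR=123156538231/1073741824
(3,3): OLD=433080238767/2147483648 → NEW=255, ERR=-114528091473/2147483648
(3,4): OLD=7041842035051/34359738368 → NEW=255, ERR=-1719891248789/34359738368
(4,0): OLD=24719452519/536870912 → NEW=0, ERR=24719452519/536870912
(4,1): OLD=1511335169063/17179869184 → NEW=0, ERR=1511335169063/17179869184
(4,2): OLD=48064234902697/274877906944 → NEW=255, ERR=-22029631368023/274877906944
(4,3): OLD=470830773985063/4398046511104 → NEW=0, ERR=470830773985063/4398046511104
(4,4): OLD=15963911578688913/70368744177664 → NEW=255, ERR=-1980118186615407/70368744177664
Row 0: ..#.#
Row 1: ..###
Row 2: ...#.
Row 3: .#.##
Row 4: ..#.#

Answer: ..#.#
..###
...#.
.#.##
..#.#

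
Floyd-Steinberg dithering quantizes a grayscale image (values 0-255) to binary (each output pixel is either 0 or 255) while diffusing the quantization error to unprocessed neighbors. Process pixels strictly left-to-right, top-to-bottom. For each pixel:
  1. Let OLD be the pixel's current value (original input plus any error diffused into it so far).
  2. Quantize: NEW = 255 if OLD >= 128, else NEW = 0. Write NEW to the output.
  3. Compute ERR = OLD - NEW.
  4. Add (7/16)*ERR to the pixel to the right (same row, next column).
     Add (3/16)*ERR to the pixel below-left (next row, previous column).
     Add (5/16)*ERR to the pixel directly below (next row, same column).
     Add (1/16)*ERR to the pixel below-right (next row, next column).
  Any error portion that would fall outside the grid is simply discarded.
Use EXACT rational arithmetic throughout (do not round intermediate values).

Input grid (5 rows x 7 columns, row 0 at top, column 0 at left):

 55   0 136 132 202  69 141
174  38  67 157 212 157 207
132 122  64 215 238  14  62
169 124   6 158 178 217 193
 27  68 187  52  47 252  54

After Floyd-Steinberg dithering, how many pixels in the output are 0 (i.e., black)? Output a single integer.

(0,0): OLD=55 → NEW=0, ERR=55
(0,1): OLD=385/16 → NEW=0, ERR=385/16
(0,2): OLD=37511/256 → NEW=255, ERR=-27769/256
(0,3): OLD=346289/4096 → NEW=0, ERR=346289/4096
(0,4): OLD=15662295/65536 → NEW=255, ERR=-1049385/65536
(0,5): OLD=65006049/1048576 → NEW=0, ERR=65006049/1048576
(0,6): OLD=2820629799/16777216 → NEW=255, ERR=-1457560281/16777216
(1,0): OLD=50099/256 → NEW=255, ERR=-15181/256
(1,1): OLD=5477/2048 → NEW=0, ERR=5477/2048
(1,2): OLD=3383497/65536 → NEW=0, ERR=3383497/65536
(1,3): OLD=51439253/262144 → NEW=255, ERR=-15407467/262144
(1,4): OLD=3325078047/16777216 → NEW=255, ERR=-953112033/16777216
(1,5): OLD=18015871439/134217728 → NEW=255, ERR=-16209649201/134217728
(1,6): OLD=281079933761/2147483648 → NEW=255, ERR=-266528396479/2147483648
(2,0): OLD=3734567/32768 → NEW=0, ERR=3734567/32768
(2,1): OLD=187350685/1048576 → NEW=255, ERR=-80036195/1048576
(2,2): OLD=602082839/16777216 → NEW=0, ERR=602082839/16777216
(2,3): OLD=27502326303/134217728 → NEW=255, ERR=-6723194337/134217728
(2,4): OLD=184698347919/1073741824 → NEW=255, ERR=-89105817201/1073741824
(2,5): OLD=-2984800569403/34359738368 → NEW=0, ERR=-2984800569403/34359738368
(2,6): OLD=-12280685438541/549755813888 → NEW=0, ERR=-12280685438541/549755813888
(3,0): OLD=3192771639/16777216 → NEW=255, ERR=-1085418441/16777216
(3,1): OLD=11501759339/134217728 → NEW=0, ERR=11501759339/134217728
(3,2): OLD=43533157425/1073741824 → NEW=0, ERR=43533157425/1073741824
(3,3): OLD=630359877415/4294967296 → NEW=255, ERR=-464856783065/4294967296
(3,4): OLD=46892084809783/549755813888 → NEW=0, ERR=46892084809783/549755813888
(3,5): OLD=957874249606421/4398046511104 → NEW=255, ERR=-163627610725099/4398046511104
(3,6): OLD=11562492460788235/70368744177664 → NEW=255, ERR=-6381537304516085/70368744177664
(4,0): OLD=49070598873/2147483648 → NEW=0, ERR=49070598873/2147483648
(4,1): OLD=3722362532357/34359738368 → NEW=0, ERR=3722362532357/34359738368
(4,2): OLD=127614067708779/549755813888 → NEW=255, ERR=-12573664832661/549755813888
(4,3): OLD=117419036597769/4398046511104 → NEW=0, ERR=117419036597769/4398046511104
(4,4): OLD=2519025723446027/35184372088832 → NEW=0, ERR=2519025723446027/35184372088832
(4,5): OLD=292760502736681675/1125899906842624 → NEW=255, ERR=5656026491812555/1125899906842624
(4,6): OLD=459958052247802877/18014398509481984 → NEW=0, ERR=459958052247802877/18014398509481984
Output grid:
  Row 0: ..#.#.#  (4 black, running=4)
  Row 1: #..####  (2 black, running=6)
  Row 2: .#.##..  (4 black, running=10)
  Row 3: #..#.##  (3 black, running=13)
  Row 4: ..#..#.  (5 black, running=18)

Answer: 18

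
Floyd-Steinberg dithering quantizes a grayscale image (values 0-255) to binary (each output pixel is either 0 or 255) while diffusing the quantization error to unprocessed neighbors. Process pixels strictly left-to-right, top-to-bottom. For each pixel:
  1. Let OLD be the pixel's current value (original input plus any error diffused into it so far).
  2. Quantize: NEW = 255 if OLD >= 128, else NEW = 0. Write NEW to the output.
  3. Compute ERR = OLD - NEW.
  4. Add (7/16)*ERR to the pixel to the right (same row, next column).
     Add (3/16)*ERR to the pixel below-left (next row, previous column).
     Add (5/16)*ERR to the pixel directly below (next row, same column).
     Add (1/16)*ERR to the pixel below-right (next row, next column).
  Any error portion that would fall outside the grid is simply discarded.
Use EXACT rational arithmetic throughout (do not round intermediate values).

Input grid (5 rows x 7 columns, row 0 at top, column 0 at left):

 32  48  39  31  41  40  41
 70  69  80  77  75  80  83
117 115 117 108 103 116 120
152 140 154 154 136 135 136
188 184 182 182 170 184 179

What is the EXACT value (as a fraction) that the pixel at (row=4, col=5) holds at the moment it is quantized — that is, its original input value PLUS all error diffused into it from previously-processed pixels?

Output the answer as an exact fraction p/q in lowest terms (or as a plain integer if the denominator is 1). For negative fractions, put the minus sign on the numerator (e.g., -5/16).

Answer: 4514876428529205/35184372088832

Derivation:
(0,0): OLD=32 → NEW=0, ERR=32
(0,1): OLD=62 → NEW=0, ERR=62
(0,2): OLD=529/8 → NEW=0, ERR=529/8
(0,3): OLD=7671/128 → NEW=0, ERR=7671/128
(0,4): OLD=137665/2048 → NEW=0, ERR=137665/2048
(0,5): OLD=2274375/32768 → NEW=0, ERR=2274375/32768
(0,6): OLD=37416433/524288 → NEW=0, ERR=37416433/524288
(1,0): OLD=733/8 → NEW=0, ERR=733/8
(1,1): OLD=9143/64 → NEW=255, ERR=-7177/64
(1,2): OLD=136631/2048 → NEW=0, ERR=136631/2048
(1,3): OLD=1160413/8192 → NEW=255, ERR=-928547/8192
(1,4): OLD=33122385/524288 → NEW=0, ERR=33122385/524288
(1,5): OLD=616193437/4194304 → NEW=255, ERR=-453354083/4194304
(1,6): OLD=4184334451/67108864 → NEW=0, ERR=4184334451/67108864
(2,0): OLD=127597/1024 → NEW=0, ERR=127597/1024
(2,1): OLD=5003899/32768 → NEW=255, ERR=-3351941/32768
(2,2): OLD=33991401/524288 → NEW=0, ERR=33991401/524288
(2,3): OLD=490559561/4194304 → NEW=0, ERR=490559561/4194304
(2,4): OLD=4917773503/33554432 → NEW=255, ERR=-3638606657/33554432
(2,5): OLD=54137900379/1073741824 → NEW=0, ERR=54137900379/1073741824
(2,6): OLD=2659237715565/17179869184 → NEW=255, ERR=-1721628926355/17179869184
(3,0): OLD=90051473/524288 → NEW=255, ERR=-43641967/524288
(3,1): OLD=384029969/4194304 → NEW=0, ERR=384029969/4194304
(3,2): OLD=7712630557/33554432 → NEW=255, ERR=-843749603/33554432
(3,3): OLD=5478367835/33554432 → NEW=255, ERR=-3078012325/33554432
(3,4): OLD=1352807331857/17179869184 → NEW=0, ERR=1352807331857/17179869184
(3,5): OLD=21940673701655/137438953472 → NEW=255, ERR=-13106259433705/137438953472
(3,6): OLD=145387840913449/2199023255552 → NEW=0, ERR=145387840913449/2199023255552
(4,0): OLD=12022877659/67108864 → NEW=255, ERR=-5089882661/67108864
(4,1): OLD=182013045115/1073741824 → NEW=255, ERR=-91791120005/1073741824
(4,2): OLD=2152020903837/17179869184 → NEW=0, ERR=2152020903837/17179869184
(4,3): OLD=30419318018751/137438953472 → NEW=255, ERR=-4627615116609/137438953472
(4,4): OLD=171813312058771/1099511627776 → NEW=255, ERR=-108562153024109/1099511627776
(4,5): OLD=4514876428529205/35184372088832 → NEW=255, ERR=-4457138454122955/35184372088832
Target (4,5): original=184, with diffused error = 4514876428529205/35184372088832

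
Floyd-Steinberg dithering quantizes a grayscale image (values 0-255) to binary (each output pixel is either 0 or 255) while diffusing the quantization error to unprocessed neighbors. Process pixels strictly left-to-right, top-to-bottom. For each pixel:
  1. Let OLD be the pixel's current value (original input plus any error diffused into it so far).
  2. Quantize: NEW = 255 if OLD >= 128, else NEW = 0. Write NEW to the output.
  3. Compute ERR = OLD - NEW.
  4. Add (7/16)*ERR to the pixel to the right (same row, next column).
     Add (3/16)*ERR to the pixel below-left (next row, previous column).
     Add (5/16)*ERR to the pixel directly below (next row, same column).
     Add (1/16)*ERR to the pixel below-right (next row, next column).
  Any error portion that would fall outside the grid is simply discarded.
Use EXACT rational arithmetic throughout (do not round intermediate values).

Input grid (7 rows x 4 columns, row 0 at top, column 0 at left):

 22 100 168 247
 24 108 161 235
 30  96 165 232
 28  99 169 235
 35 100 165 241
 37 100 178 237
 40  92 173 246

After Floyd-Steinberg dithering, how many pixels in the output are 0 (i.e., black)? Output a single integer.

Answer: 13

Derivation:
(0,0): OLD=22 → NEW=0, ERR=22
(0,1): OLD=877/8 → NEW=0, ERR=877/8
(0,2): OLD=27643/128 → NEW=255, ERR=-4997/128
(0,3): OLD=470877/2048 → NEW=255, ERR=-51363/2048
(1,0): OLD=6583/128 → NEW=0, ERR=6583/128
(1,1): OLD=162625/1024 → NEW=255, ERR=-98495/1024
(1,2): OLD=3567381/32768 → NEW=0, ERR=3567381/32768
(1,3): OLD=142791075/524288 → NEW=255, ERR=9097635/524288
(2,0): OLD=459355/16384 → NEW=0, ERR=459355/16384
(2,1): OLD=53390809/524288 → NEW=0, ERR=53390809/524288
(2,2): OLD=252513741/1048576 → NEW=255, ERR=-14873139/1048576
(2,3): OLD=3993334681/16777216 → NEW=255, ERR=-284855399/16777216
(3,0): OLD=468550251/8388608 → NEW=0, ERR=468550251/8388608
(3,1): OLD=20716905973/134217728 → NEW=255, ERR=-13508614667/134217728
(3,2): OLD=265677142411/2147483648 → NEW=0, ERR=265677142411/2147483648
(3,3): OLD=9721510869325/34359738368 → NEW=255, ERR=959777585485/34359738368
(4,0): OLD=72120103759/2147483648 → NEW=0, ERR=72120103759/2147483648
(4,1): OLD=1888552840621/17179869184 → NEW=0, ERR=1888552840621/17179869184
(4,2): OLD=137824747854797/549755813888 → NEW=255, ERR=-2362984686643/549755813888
(4,3): OLD=2248113080841643/8796093022208 → NEW=255, ERR=5109360178603/8796093022208
(5,0): OLD=18720945229151/274877906944 → NEW=0, ERR=18720945229151/274877906944
(5,1): OLD=1455244782430649/8796093022208 → NEW=255, ERR=-787758938232391/8796093022208
(5,2): OLD=635318397488249/4398046511104 → NEW=255, ERR=-486183462843271/4398046511104
(5,3): OLD=26535955306313669/140737488355328 → NEW=255, ERR=-9352104224294971/140737488355328
(6,0): OLD=6261573956180107/140737488355328 → NEW=0, ERR=6261573956180107/140737488355328
(6,1): OLD=150887397018083581/2251799813685248 → NEW=0, ERR=150887397018083581/2251799813685248
(6,2): OLD=5393996707574927067/36028797018963968 → NEW=255, ERR=-3793346532260884773/36028797018963968
(6,3): OLD=99302411006106345725/576460752303423488 → NEW=255, ERR=-47695080831266643715/576460752303423488
Output grid:
  Row 0: ..##  (2 black, running=2)
  Row 1: .#.#  (2 black, running=4)
  Row 2: ..##  (2 black, running=6)
  Row 3: .#.#  (2 black, running=8)
  Row 4: ..##  (2 black, running=10)
  Row 5: .###  (1 black, running=11)
  Row 6: ..##  (2 black, running=13)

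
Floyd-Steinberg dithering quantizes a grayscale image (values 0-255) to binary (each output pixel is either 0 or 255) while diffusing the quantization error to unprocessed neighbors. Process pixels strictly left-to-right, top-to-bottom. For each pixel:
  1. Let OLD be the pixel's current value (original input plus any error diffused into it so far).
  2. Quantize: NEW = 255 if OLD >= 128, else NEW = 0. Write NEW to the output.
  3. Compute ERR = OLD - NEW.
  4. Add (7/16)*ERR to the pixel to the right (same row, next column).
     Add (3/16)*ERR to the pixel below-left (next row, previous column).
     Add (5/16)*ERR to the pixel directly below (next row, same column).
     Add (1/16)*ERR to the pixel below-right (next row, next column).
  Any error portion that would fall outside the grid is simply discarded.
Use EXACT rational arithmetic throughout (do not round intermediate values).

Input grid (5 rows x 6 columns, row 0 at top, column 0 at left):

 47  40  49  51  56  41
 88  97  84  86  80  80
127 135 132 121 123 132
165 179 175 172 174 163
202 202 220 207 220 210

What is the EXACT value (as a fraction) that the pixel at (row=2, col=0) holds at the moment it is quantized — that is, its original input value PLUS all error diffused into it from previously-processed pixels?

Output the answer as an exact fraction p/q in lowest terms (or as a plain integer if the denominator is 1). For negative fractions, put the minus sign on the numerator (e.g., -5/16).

(0,0): OLD=47 → NEW=0, ERR=47
(0,1): OLD=969/16 → NEW=0, ERR=969/16
(0,2): OLD=19327/256 → NEW=0, ERR=19327/256
(0,3): OLD=344185/4096 → NEW=0, ERR=344185/4096
(0,4): OLD=6079311/65536 → NEW=0, ERR=6079311/65536
(0,5): OLD=85546793/1048576 → NEW=0, ERR=85546793/1048576
(1,0): OLD=29195/256 → NEW=0, ERR=29195/256
(1,1): OLD=374605/2048 → NEW=255, ERR=-147635/2048
(1,2): OLD=6264913/65536 → NEW=0, ERR=6264913/65536
(1,3): OLD=46188093/262144 → NEW=255, ERR=-20658627/262144
(1,4): OLD=1594832343/16777216 → NEW=0, ERR=1594832343/16777216
(1,5): OLD=41038709937/268435456 → NEW=255, ERR=-27412331343/268435456
(2,0): OLD=4886431/32768 → NEW=255, ERR=-3469409/32768
Target (2,0): original=127, with diffused error = 4886431/32768

Answer: 4886431/32768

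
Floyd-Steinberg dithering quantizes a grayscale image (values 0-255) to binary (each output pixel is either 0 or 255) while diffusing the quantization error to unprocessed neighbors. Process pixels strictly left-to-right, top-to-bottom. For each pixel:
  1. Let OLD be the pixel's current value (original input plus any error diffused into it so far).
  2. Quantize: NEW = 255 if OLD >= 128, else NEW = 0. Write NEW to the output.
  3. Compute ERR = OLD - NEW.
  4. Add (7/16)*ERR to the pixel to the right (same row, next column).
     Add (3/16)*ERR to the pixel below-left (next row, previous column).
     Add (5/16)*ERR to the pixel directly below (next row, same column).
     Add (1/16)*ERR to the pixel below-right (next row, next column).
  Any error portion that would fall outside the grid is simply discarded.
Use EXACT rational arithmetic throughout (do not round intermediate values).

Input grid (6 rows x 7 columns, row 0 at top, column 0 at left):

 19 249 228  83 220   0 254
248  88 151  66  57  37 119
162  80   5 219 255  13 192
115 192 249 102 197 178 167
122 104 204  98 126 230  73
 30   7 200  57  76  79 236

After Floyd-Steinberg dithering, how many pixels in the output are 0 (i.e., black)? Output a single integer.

Answer: 20

Derivation:
(0,0): OLD=19 → NEW=0, ERR=19
(0,1): OLD=4117/16 → NEW=255, ERR=37/16
(0,2): OLD=58627/256 → NEW=255, ERR=-6653/256
(0,3): OLD=293397/4096 → NEW=0, ERR=293397/4096
(0,4): OLD=16471699/65536 → NEW=255, ERR=-239981/65536
(0,5): OLD=-1679867/1048576 → NEW=0, ERR=-1679867/1048576
(0,6): OLD=4249653795/16777216 → NEW=255, ERR=-28536285/16777216
(1,0): OLD=65119/256 → NEW=255, ERR=-161/256
(1,1): OLD=173593/2048 → NEW=0, ERR=173593/2048
(1,2): OLD=12683661/65536 → NEW=255, ERR=-4028019/65536
(1,3): OLD=15514633/262144 → NEW=0, ERR=15514633/262144
(1,4): OLD=1441582587/16777216 → NEW=0, ERR=1441582587/16777216
(1,5): OLD=9870878315/134217728 → NEW=0, ERR=9870878315/134217728
(1,6): OLD=323290227941/2147483648 → NEW=255, ERR=-224318102299/2147483648
(2,0): OLD=5822755/32768 → NEW=255, ERR=-2533085/32768
(2,1): OLD=64072497/1048576 → NEW=0, ERR=64072497/1048576
(2,2): OLD=485207251/16777216 → NEW=0, ERR=485207251/16777216
(2,3): OLD=35221036539/134217728 → NEW=255, ERR=995515899/134217728
(2,4): OLD=324898186027/1073741824 → NEW=255, ERR=51094020907/1073741824
(2,5): OLD=1463231420921/34359738368 → NEW=0, ERR=1463231420921/34359738368
(2,6): OLD=100377232877663/549755813888 → NEW=255, ERR=-39810499663777/549755813888
(3,0): OLD=1716303731/16777216 → NEW=0, ERR=1716303731/16777216
(3,1): OLD=34419107831/134217728 → NEW=255, ERR=193587191/134217728
(3,2): OLD=283337328021/1073741824 → NEW=255, ERR=9533162901/1073741824
(3,3): OLD=510808689955/4294967296 → NEW=0, ERR=510808689955/4294967296
(3,4): OLD=149726771651443/549755813888 → NEW=255, ERR=9539039110003/549755813888
(3,5): OLD=828132492554889/4398046511104 → NEW=255, ERR=-293369367776631/4398046511104
(3,6): OLD=8292868338560279/70368744177664 → NEW=0, ERR=8292868338560279/70368744177664
(4,0): OLD=331225915869/2147483648 → NEW=255, ERR=-216382414371/2147483648
(4,1): OLD=2351108719929/34359738368 → NEW=0, ERR=2351108719929/34359738368
(4,2): OLD=142442220016631/549755813888 → NEW=255, ERR=2254487475191/549755813888
(4,3): OLD=619107093404621/4398046511104 → NEW=255, ERR=-502394766926899/4398046511104
(4,4): OLD=2687109978740759/35184372088832 → NEW=0, ERR=2687109978740759/35184372088832
(4,5): OLD=299206570875804887/1125899906842624 → NEW=255, ERR=12102094630935767/1125899906842624
(4,6): OLD=1988092662542739985/18014398509481984 → NEW=0, ERR=1988092662542739985/18014398509481984
(5,0): OLD=6235407426747/549755813888 → NEW=0, ERR=6235407426747/549755813888
(5,1): OLD=122339382541801/4398046511104 → NEW=0, ERR=122339382541801/4398046511104
(5,2): OLD=6907030813851631/35184372088832 → NEW=255, ERR=-2064984068800529/35184372088832
(5,3): OLD=2871542660484811/281474976710656 → NEW=0, ERR=2871542660484811/281474976710656
(5,4): OLD=1787128301372248089/18014398509481984 → NEW=0, ERR=1787128301372248089/18014398509481984
(5,5): OLD=21794171846404657161/144115188075855872 → NEW=255, ERR=-14955201112938590199/144115188075855872
(5,6): OLD=520565316998331018855/2305843009213693952 → NEW=255, ERR=-67424650351160938905/2305843009213693952
Output grid:
  Row 0: .##.#.#  (3 black, running=3)
  Row 1: #.#...#  (4 black, running=7)
  Row 2: #..##.#  (3 black, running=10)
  Row 3: .##.##.  (3 black, running=13)
  Row 4: #.##.#.  (3 black, running=16)
  Row 5: ..#..##  (4 black, running=20)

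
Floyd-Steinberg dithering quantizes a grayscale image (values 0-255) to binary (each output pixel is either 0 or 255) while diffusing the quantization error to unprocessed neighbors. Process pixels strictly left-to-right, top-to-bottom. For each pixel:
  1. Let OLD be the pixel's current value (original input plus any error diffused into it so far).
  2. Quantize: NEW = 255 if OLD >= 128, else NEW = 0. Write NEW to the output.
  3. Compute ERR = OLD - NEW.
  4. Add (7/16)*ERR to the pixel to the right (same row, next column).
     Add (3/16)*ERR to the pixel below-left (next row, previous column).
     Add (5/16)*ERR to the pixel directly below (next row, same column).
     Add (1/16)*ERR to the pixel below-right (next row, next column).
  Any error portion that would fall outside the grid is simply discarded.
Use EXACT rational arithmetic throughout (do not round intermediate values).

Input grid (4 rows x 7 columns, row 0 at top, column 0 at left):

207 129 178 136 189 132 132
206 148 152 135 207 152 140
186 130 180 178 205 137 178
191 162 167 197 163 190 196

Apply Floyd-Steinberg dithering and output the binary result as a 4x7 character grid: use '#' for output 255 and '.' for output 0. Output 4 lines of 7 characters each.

Answer: #.#.#.#
###.##.
#.###.#
#.#.###

Derivation:
(0,0): OLD=207 → NEW=255, ERR=-48
(0,1): OLD=108 → NEW=0, ERR=108
(0,2): OLD=901/4 → NEW=255, ERR=-119/4
(0,3): OLD=7871/64 → NEW=0, ERR=7871/64
(0,4): OLD=248633/1024 → NEW=255, ERR=-12487/1024
(0,5): OLD=2075279/16384 → NEW=0, ERR=2075279/16384
(0,6): OLD=49129961/262144 → NEW=255, ERR=-17716759/262144
(1,0): OLD=845/4 → NEW=255, ERR=-175/4
(1,1): OLD=4929/32 → NEW=255, ERR=-3231/32
(1,2): OLD=131419/1024 → NEW=255, ERR=-129701/1024
(1,3): OLD=233211/2048 → NEW=0, ERR=233211/2048
(1,4): OLD=74565477/262144 → NEW=255, ERR=7718757/262144
(1,5): OLD=400620439/2097152 → NEW=255, ERR=-134153321/2097152
(1,6): OLD=3315512585/33554432 → NEW=0, ERR=3315512585/33554432
(2,0): OLD=78539/512 → NEW=255, ERR=-52021/512
(2,1): OLD=450763/16384 → NEW=0, ERR=450763/16384
(2,2): OLD=43907973/262144 → NEW=255, ERR=-22938747/262144
(2,3): OLD=362611369/2097152 → NEW=255, ERR=-172162391/2097152
(2,4): OLD=1454655051/8388608 → NEW=255, ERR=-684439989/8388608
(2,5): OLD=54589268223/536870912 → NEW=0, ERR=54589268223/536870912
(2,6): OLD=2142030991561/8589934592 → NEW=255, ERR=-48402329399/8589934592
(3,0): OLD=43098433/262144 → NEW=255, ERR=-23748287/262144
(3,1): OLD=226924643/2097152 → NEW=0, ERR=226924643/2097152
(3,2): OLD=726965407/4194304 → NEW=255, ERR=-342582113/4194304
(3,3): OLD=15414135143/134217728 → NEW=0, ERR=15414135143/134217728
(3,4): OLD=1732428558593/8589934592 → NEW=255, ERR=-458004762367/8589934592
(3,5): OLD=13214217872009/68719476736 → NEW=255, ERR=-4309248695671/68719476736
(3,6): OLD=190390871330983/1099511627776 → NEW=255, ERR=-89984593751897/1099511627776
Row 0: #.#.#.#
Row 1: ###.##.
Row 2: #.###.#
Row 3: #.#.###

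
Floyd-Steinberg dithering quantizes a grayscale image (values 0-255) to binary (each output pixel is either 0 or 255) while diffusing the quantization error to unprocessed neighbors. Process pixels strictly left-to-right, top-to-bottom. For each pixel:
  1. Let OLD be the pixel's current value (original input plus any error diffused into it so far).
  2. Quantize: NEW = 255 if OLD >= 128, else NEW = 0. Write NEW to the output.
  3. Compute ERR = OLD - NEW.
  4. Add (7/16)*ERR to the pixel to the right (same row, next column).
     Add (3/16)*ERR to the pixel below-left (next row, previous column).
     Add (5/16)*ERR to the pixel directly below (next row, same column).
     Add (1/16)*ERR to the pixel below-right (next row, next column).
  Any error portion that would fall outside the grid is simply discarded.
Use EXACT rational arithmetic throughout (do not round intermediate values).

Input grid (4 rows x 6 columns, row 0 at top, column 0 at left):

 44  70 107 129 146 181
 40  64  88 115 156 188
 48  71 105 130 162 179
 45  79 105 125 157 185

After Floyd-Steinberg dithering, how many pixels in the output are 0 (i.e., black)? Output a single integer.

(0,0): OLD=44 → NEW=0, ERR=44
(0,1): OLD=357/4 → NEW=0, ERR=357/4
(0,2): OLD=9347/64 → NEW=255, ERR=-6973/64
(0,3): OLD=83285/1024 → NEW=0, ERR=83285/1024
(0,4): OLD=2975059/16384 → NEW=255, ERR=-1202861/16384
(0,5): OLD=39028037/262144 → NEW=255, ERR=-27818683/262144
(1,0): OLD=4511/64 → NEW=0, ERR=4511/64
(1,1): OLD=53785/512 → NEW=0, ERR=53785/512
(1,2): OLD=1978189/16384 → NEW=0, ERR=1978189/16384
(1,3): OLD=11315753/65536 → NEW=255, ERR=-5395927/65536
(1,4): OLD=344861499/4194304 → NEW=0, ERR=344861499/4194304
(1,5): OLD=12497069869/67108864 → NEW=255, ERR=-4615690451/67108864
(2,0): OLD=735011/8192 → NEW=0, ERR=735011/8192
(2,1): OLD=44597361/262144 → NEW=255, ERR=-22249359/262144
(2,2): OLD=405698323/4194304 → NEW=0, ERR=405698323/4194304
(2,3): OLD=5689172411/33554432 → NEW=255, ERR=-2867207749/33554432
(2,4): OLD=142021686321/1073741824 → NEW=255, ERR=-131782478799/1073741824
(2,5): OLD=1871748540007/17179869184 → NEW=0, ERR=1871748540007/17179869184
(3,0): OLD=239597363/4194304 → NEW=0, ERR=239597363/4194304
(3,1): OLD=3396126839/33554432 → NEW=0, ERR=3396126839/33554432
(3,2): OLD=42461362677/268435456 → NEW=255, ERR=-25989678603/268435456
(3,3): OLD=669530741567/17179869184 → NEW=0, ERR=669530741567/17179869184
(3,4): OLD=20723591764895/137438953472 → NEW=255, ERR=-14323341370465/137438953472
(3,5): OLD=364557696997873/2199023255552 → NEW=255, ERR=-196193233167887/2199023255552
Output grid:
  Row 0: ..#.##  (3 black, running=3)
  Row 1: ...#.#  (4 black, running=7)
  Row 2: .#.##.  (3 black, running=10)
  Row 3: ..#.##  (3 black, running=13)

Answer: 13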